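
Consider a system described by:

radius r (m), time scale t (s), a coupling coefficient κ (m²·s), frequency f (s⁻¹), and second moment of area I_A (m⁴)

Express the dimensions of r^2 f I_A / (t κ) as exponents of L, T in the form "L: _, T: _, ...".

L: 4, T: -3

Collect each base-dimension exponent across the product:
  L: 2·(1) − (0) − (2) + (0) + (4) = 4
  T: 2·(0) − (1) − (1) + (-1) + (0) = -3
So the dimensions are [L⁴ T⁻³].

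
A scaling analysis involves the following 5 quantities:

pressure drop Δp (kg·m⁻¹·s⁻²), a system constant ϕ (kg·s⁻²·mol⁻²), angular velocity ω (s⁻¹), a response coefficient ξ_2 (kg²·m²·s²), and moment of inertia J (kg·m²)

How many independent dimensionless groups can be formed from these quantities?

1

There are 5 variables and 4 base dimensions (M, L, T, N).
The dimension matrix has rank 4.
Independent dimensionless groups: 5 − 4 = 1.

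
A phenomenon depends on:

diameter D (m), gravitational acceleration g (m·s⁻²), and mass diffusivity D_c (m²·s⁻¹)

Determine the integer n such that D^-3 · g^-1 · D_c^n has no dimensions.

2

Balance the L exponent: (2)·n from D_c, plus −3·(1) − (1) = -4 from the rest, must sum to zero.
2n − 4 = 0, so n = 2.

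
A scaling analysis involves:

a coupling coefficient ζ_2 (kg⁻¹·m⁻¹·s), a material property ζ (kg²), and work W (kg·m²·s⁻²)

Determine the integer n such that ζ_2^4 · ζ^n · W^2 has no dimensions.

Balance the M exponent: (2)·n from ζ, plus 4·(-1) + 2·(1) = -2 from the rest, must sum to zero.
2n − 2 = 0, so n = 1.

1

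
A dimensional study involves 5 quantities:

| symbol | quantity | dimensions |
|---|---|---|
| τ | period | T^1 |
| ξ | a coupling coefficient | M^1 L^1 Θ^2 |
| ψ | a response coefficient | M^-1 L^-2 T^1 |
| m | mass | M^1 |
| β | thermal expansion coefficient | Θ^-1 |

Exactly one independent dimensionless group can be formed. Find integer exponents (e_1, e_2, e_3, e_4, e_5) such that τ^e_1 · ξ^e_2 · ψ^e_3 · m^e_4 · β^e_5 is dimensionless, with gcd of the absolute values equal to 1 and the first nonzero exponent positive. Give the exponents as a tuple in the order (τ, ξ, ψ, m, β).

(1, -2, -1, 1, -4)

M: e_1·(0) + e_2·(1) + e_3·(-1) + e_4·(1) + e_5·(0) = 0
L: e_1·(0) + e_2·(1) + e_3·(-2) + e_4·(0) + e_5·(0) = 0
T: e_1·(1) + e_2·(0) + e_3·(1) + e_4·(0) + e_5·(0) = 0
Θ: e_1·(0) + e_2·(2) + e_3·(0) + e_4·(0) + e_5·(-1) = 0
Solving this homogeneous linear system for the smallest-integer solution (first nonzero entry positive) gives (1, -2, -1, 1, -4).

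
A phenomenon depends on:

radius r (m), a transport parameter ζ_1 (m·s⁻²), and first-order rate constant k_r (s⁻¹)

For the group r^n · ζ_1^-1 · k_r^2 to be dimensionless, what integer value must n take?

Balance the L exponent: (1)·n from r, plus −(1) + 2·(0) = -1 from the rest, must sum to zero.
n − 1 = 0, so n = 1.

1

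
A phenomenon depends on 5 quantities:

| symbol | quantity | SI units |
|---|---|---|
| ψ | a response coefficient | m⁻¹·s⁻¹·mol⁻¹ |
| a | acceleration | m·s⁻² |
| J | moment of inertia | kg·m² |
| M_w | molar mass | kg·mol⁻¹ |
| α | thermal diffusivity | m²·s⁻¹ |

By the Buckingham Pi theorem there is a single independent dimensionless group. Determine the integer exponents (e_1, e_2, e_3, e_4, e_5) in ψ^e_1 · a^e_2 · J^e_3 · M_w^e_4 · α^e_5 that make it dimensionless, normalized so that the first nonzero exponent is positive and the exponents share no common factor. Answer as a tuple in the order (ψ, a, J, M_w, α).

M: e_1·(0) + e_2·(0) + e_3·(1) + e_4·(1) + e_5·(0) = 0
L: e_1·(-1) + e_2·(1) + e_3·(2) + e_4·(0) + e_5·(2) = 0
T: e_1·(-1) + e_2·(-2) + e_3·(0) + e_4·(0) + e_5·(-1) = 0
N: e_1·(-1) + e_2·(0) + e_3·(0) + e_4·(-1) + e_5·(0) = 0
Solving this homogeneous linear system for the smallest-integer solution (first nonzero entry positive) gives (3, -1, 3, -3, -1).

(3, -1, 3, -3, -1)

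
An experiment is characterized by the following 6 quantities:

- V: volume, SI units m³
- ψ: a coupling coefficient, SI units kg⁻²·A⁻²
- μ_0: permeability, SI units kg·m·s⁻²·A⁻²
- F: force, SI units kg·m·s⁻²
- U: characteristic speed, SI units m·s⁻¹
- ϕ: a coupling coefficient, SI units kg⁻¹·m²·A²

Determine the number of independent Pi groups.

2

There are 6 variables and 4 base dimensions (M, L, T, I).
The dimension matrix has rank 4.
Independent dimensionless groups: 6 − 4 = 2.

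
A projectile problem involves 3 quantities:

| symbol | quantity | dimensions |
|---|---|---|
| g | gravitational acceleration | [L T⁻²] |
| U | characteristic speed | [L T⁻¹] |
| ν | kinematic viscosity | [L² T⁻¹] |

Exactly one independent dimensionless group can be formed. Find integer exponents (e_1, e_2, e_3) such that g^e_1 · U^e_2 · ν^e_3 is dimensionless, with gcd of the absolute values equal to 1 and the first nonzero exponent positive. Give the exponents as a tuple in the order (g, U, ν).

(1, -3, 1)

L: e_1·(1) + e_2·(1) + e_3·(2) = 0
T: e_1·(-2) + e_2·(-1) + e_3·(-1) = 0
Solving this homogeneous linear system for the smallest-integer solution (first nonzero entry positive) gives (1, -3, 1).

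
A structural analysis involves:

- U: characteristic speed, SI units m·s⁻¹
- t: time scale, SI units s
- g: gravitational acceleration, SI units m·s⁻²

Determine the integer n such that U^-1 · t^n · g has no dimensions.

Balance the T exponent: (1)·n from t, plus −(-1) + (-2) = -1 from the rest, must sum to zero.
n − 1 = 0, so n = 1.

1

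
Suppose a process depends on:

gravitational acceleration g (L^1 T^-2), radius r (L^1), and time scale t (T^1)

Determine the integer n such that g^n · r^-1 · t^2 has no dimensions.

Balance the L exponent: (1)·n from g, plus −(1) + 2·(0) = -1 from the rest, must sum to zero.
n − 1 = 0, so n = 1.

1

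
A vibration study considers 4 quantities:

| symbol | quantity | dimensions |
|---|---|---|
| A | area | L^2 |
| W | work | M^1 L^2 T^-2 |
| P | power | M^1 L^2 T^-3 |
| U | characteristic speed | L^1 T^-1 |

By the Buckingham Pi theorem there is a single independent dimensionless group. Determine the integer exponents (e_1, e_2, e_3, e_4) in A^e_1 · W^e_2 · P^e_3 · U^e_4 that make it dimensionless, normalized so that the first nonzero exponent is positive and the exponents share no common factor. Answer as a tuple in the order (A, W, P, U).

(1, -2, 2, -2)

M: e_1·(0) + e_2·(1) + e_3·(1) + e_4·(0) = 0
L: e_1·(2) + e_2·(2) + e_3·(2) + e_4·(1) = 0
T: e_1·(0) + e_2·(-2) + e_3·(-3) + e_4·(-1) = 0
Solving this homogeneous linear system for the smallest-integer solution (first nonzero entry positive) gives (1, -2, 2, -2).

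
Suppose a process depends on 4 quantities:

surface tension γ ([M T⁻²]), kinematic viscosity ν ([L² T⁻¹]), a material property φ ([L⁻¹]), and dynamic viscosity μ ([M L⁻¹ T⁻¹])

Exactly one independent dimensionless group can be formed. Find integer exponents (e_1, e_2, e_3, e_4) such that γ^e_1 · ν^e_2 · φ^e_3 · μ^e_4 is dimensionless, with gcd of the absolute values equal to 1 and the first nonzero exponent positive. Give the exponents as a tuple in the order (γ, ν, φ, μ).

M: e_1·(1) + e_2·(0) + e_3·(0) + e_4·(1) = 0
L: e_1·(0) + e_2·(2) + e_3·(-1) + e_4·(-1) = 0
T: e_1·(-2) + e_2·(-1) + e_3·(0) + e_4·(-1) = 0
Solving this homogeneous linear system for the smallest-integer solution (first nonzero entry positive) gives (1, -1, -1, -1).

(1, -1, -1, -1)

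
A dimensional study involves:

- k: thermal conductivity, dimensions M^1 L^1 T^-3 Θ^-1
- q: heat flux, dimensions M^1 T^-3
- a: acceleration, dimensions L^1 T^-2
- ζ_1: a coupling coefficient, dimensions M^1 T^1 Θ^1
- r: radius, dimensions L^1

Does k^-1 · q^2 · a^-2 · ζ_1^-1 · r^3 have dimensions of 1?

yes

Sum the exponent of each base dimension across the product:
  M: −[k]_M + 2·[q]_M − 2·[a]_M − [ζ_1]_M + 3·[r]_M = −(1) + 2·(1) − 2·(0) − (1) + 3·(0) = 0
  L: −[k]_L + 2·[q]_L − 2·[a]_L − [ζ_1]_L + 3·[r]_L = −(1) + 2·(0) − 2·(1) − (0) + 3·(1) = 0
  T: −[k]_T + 2·[q]_T − 2·[a]_T − [ζ_1]_T + 3·[r]_T = −(-3) + 2·(-3) − 2·(-2) − (1) + 3·(0) = 0
  Θ: −[k]_Θ + 2·[q]_Θ − 2·[a]_Θ − [ζ_1]_Θ + 3·[r]_Θ = −(-1) + 2·(0) − 2·(0) − (1) + 3·(0) = 0
All base exponents vanish — dimensionless.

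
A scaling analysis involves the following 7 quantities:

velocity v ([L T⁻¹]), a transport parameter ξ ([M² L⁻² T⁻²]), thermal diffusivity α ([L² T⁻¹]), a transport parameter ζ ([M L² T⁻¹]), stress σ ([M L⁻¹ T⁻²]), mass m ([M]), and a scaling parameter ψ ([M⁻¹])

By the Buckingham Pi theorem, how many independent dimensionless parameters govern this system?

There are 7 variables and 3 base dimensions (M, L, T).
The dimension matrix has rank 3.
Independent dimensionless groups: 7 − 3 = 4.

4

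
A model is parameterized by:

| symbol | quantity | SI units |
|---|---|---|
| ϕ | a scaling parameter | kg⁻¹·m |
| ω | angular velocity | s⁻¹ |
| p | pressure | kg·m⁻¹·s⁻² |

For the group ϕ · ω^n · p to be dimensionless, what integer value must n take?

Balance the T exponent: (-1)·n from ω, plus (0) + (-2) = -2 from the rest, must sum to zero.
−n − 2 = 0, so n = -2.

-2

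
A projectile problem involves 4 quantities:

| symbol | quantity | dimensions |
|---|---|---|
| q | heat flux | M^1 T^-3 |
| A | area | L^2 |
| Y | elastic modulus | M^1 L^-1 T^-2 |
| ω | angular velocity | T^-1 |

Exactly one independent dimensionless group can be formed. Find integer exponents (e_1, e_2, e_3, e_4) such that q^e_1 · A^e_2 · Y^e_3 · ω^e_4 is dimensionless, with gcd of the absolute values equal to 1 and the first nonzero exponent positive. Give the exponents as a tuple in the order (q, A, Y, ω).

(2, -1, -2, -2)

M: e_1·(1) + e_2·(0) + e_3·(1) + e_4·(0) = 0
L: e_1·(0) + e_2·(2) + e_3·(-1) + e_4·(0) = 0
T: e_1·(-3) + e_2·(0) + e_3·(-2) + e_4·(-1) = 0
Solving this homogeneous linear system for the smallest-integer solution (first nonzero entry positive) gives (2, -1, -2, -2).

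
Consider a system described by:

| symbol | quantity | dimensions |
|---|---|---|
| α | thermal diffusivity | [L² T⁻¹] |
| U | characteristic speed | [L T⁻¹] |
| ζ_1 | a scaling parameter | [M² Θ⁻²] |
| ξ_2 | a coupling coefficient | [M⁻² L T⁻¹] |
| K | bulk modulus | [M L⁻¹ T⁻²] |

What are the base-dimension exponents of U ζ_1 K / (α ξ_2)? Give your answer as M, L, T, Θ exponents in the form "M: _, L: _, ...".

M: 5, L: -3, T: -1, Θ: -2

Collect each base-dimension exponent across the product:
  M: −(0) + (0) + (2) − (-2) + (1) = 5
  L: −(2) + (1) + (0) − (1) + (-1) = -3
  T: −(-1) + (-1) + (0) − (-1) + (-2) = -1
  Θ: −(0) + (0) + (-2) − (0) + (0) = -2
So the dimensions are [M⁵ L⁻³ T⁻¹ Θ⁻²].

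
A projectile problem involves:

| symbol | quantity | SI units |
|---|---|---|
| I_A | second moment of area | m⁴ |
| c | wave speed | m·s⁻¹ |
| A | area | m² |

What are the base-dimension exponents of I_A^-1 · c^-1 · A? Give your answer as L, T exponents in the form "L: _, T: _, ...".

L: -3, T: 1

Collect each base-dimension exponent across the product:
  L: −(4) − (1) + (2) = -3
  T: −(0) − (-1) + (0) = 1
So the dimensions are [L⁻³ T].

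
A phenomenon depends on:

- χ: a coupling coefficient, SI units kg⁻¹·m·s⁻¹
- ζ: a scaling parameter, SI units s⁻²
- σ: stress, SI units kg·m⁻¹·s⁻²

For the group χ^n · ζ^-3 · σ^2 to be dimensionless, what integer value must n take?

Balance the M exponent: (-1)·n from χ, plus −3·(0) + 2·(1) = 2 from the rest, must sum to zero.
−n + 2 = 0, so n = 2.

2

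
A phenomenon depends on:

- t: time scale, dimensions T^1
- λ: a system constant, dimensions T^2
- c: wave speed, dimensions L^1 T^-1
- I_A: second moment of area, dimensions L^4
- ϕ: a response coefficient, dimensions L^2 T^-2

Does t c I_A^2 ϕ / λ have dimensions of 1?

no

Sum the exponent of each base dimension across the product:
  L: [t]_L − [λ]_L + [c]_L + 2·[I_A]_L + [ϕ]_L = (0) − (0) + (1) + 2·(4) + (2) = 11
  T: [t]_T − [λ]_T + [c]_T + 2·[I_A]_T + [ϕ]_T = (1) − (2) + (-1) + 2·(0) + (-2) = -4
Net dimensions [L¹¹ T⁻⁴] ≠ [1] — not dimensionless.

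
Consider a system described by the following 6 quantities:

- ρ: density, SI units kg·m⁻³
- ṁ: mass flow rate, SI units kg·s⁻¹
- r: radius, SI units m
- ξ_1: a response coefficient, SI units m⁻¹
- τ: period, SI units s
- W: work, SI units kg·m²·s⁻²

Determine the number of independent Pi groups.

3

There are 6 variables and 3 base dimensions (M, L, T).
The dimension matrix has rank 3.
Independent dimensionless groups: 6 − 3 = 3.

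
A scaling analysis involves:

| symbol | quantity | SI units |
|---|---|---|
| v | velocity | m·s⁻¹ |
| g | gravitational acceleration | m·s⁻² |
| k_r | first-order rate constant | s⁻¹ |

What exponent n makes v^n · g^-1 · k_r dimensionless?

1

Balance the L exponent: (1)·n from v, plus −(1) + (0) = -1 from the rest, must sum to zero.
n − 1 = 0, so n = 1.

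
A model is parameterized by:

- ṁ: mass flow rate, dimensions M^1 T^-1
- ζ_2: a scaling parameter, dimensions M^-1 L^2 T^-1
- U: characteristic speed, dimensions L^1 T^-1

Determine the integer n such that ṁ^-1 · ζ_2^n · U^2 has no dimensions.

-1

Balance the M exponent: (-1)·n from ζ_2, plus −(1) + 2·(0) = -1 from the rest, must sum to zero.
−n − 1 = 0, so n = -1.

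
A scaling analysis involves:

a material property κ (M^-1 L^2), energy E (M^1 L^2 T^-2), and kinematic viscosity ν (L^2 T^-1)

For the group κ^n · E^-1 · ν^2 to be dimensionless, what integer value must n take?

Balance the M exponent: (-1)·n from κ, plus −(1) + 2·(0) = -1 from the rest, must sum to zero.
−n − 1 = 0, so n = -1.

-1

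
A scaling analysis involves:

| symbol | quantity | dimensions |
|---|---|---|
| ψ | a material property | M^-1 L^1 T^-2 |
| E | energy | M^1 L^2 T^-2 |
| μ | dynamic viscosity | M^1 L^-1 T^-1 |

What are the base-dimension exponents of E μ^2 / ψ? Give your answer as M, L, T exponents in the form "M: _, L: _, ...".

Collect each base-dimension exponent across the product:
  M: −(-1) + (1) + 2·(1) = 4
  L: −(1) + (2) + 2·(-1) = -1
  T: −(-2) + (-2) + 2·(-1) = -2
So the dimensions are [M⁴ L⁻¹ T⁻²].

M: 4, L: -1, T: -2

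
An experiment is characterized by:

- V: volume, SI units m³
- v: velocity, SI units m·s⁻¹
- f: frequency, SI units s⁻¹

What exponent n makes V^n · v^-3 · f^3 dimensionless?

1

Balance the L exponent: (3)·n from V, plus −3·(1) + 3·(0) = -3 from the rest, must sum to zero.
3n − 3 = 0, so n = 1.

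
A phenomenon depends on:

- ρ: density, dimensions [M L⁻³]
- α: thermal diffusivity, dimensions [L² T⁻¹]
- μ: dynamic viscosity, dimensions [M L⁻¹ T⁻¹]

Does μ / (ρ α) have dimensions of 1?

Sum the exponent of each base dimension across the product:
  M: −[ρ]_M − [α]_M + [μ]_M = −(1) − (0) + (1) = 0
  L: −[ρ]_L − [α]_L + [μ]_L = −(-3) − (2) + (-1) = 0
  T: −[ρ]_T − [α]_T + [μ]_T = −(0) − (-1) + (-1) = 0
All base exponents vanish — dimensionless.

yes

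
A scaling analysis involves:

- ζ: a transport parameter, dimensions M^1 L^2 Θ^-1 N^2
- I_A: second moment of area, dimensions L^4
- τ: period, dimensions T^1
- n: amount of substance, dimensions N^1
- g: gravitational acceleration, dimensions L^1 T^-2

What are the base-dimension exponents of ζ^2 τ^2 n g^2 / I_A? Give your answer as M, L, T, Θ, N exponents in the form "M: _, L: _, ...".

Collect each base-dimension exponent across the product:
  M: 2·(1) − (0) + 2·(0) + (0) + 2·(0) = 2
  L: 2·(2) − (4) + 2·(0) + (0) + 2·(1) = 2
  T: 2·(0) − (0) + 2·(1) + (0) + 2·(-2) = -2
  Θ: 2·(-1) − (0) + 2·(0) + (0) + 2·(0) = -2
  N: 2·(2) − (0) + 2·(0) + (1) + 2·(0) = 5
So the dimensions are [M² L² T⁻² Θ⁻² N⁵].

M: 2, L: 2, T: -2, Θ: -2, N: 5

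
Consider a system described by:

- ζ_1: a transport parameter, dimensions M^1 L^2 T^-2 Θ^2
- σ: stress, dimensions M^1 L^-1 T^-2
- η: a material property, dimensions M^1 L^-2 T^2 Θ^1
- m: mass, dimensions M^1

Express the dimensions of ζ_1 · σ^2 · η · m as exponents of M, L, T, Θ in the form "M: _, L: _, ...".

Collect each base-dimension exponent across the product:
  M: (1) + 2·(1) + (1) + (1) = 5
  L: (2) + 2·(-1) + (-2) + (0) = -2
  T: (-2) + 2·(-2) + (2) + (0) = -4
  Θ: (2) + 2·(0) + (1) + (0) = 3
So the dimensions are [M⁵ L⁻² T⁻⁴ Θ³].

M: 5, L: -2, T: -4, Θ: 3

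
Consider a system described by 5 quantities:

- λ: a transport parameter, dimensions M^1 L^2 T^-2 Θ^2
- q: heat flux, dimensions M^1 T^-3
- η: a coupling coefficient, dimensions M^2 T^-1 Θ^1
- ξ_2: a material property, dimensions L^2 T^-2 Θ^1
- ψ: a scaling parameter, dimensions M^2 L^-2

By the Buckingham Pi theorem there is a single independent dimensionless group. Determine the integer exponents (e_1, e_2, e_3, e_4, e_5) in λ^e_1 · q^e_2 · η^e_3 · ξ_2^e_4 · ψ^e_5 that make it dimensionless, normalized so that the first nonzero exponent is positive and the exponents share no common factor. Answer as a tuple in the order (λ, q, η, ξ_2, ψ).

(1, 1, 1, -3, -2)

M: e_1·(1) + e_2·(1) + e_3·(2) + e_4·(0) + e_5·(2) = 0
L: e_1·(2) + e_2·(0) + e_3·(0) + e_4·(2) + e_5·(-2) = 0
T: e_1·(-2) + e_2·(-3) + e_3·(-1) + e_4·(-2) + e_5·(0) = 0
Θ: e_1·(2) + e_2·(0) + e_3·(1) + e_4·(1) + e_5·(0) = 0
Solving this homogeneous linear system for the smallest-integer solution (first nonzero entry positive) gives (1, 1, 1, -3, -2).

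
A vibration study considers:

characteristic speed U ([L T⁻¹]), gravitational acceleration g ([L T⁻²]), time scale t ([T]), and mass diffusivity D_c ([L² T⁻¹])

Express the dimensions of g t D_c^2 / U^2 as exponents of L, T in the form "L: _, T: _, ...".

L: 3, T: -1

Collect each base-dimension exponent across the product:
  L: −2·(1) + (1) + (0) + 2·(2) = 3
  T: −2·(-1) + (-2) + (1) + 2·(-1) = -1
So the dimensions are [L³ T⁻¹].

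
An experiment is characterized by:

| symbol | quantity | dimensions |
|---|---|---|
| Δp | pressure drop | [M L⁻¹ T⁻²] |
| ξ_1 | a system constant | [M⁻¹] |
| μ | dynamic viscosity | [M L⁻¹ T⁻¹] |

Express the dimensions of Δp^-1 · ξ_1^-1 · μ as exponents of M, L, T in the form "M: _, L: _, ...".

M: 1, L: 0, T: 1

Collect each base-dimension exponent across the product:
  M: −(1) − (-1) + (1) = 1
  L: −(-1) − (0) + (-1) = 0
  T: −(-2) − (0) + (-1) = 1
So the dimensions are [M T].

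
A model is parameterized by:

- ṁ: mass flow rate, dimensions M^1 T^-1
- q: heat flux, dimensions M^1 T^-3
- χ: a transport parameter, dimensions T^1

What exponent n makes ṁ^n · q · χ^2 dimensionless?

Balance the M exponent: (1)·n from ṁ, plus (1) + 2·(0) = 1 from the rest, must sum to zero.
n + 1 = 0, so n = -1.

-1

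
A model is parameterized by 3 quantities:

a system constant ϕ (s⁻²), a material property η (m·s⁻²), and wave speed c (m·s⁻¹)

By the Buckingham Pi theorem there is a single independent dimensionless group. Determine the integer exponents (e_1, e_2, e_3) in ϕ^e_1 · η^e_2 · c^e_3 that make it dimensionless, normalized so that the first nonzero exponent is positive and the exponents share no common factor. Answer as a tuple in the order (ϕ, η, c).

(1, -2, 2)

L: e_1·(0) + e_2·(1) + e_3·(1) = 0
T: e_1·(-2) + e_2·(-2) + e_3·(-1) = 0
Solving this homogeneous linear system for the smallest-integer solution (first nonzero entry positive) gives (1, -2, 2).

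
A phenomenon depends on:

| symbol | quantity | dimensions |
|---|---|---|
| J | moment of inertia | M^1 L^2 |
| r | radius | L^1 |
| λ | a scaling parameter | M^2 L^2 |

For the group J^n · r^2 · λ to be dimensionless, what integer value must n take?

-2

Balance the M exponent: (1)·n from J, plus 2·(0) + (2) = 2 from the rest, must sum to zero.
n + 2 = 0, so n = -2.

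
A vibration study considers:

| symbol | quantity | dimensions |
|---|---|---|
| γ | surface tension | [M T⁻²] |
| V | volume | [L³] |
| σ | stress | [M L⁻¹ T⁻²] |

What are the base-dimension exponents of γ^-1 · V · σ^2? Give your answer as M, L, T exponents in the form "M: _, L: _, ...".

Collect each base-dimension exponent across the product:
  M: −(1) + (0) + 2·(1) = 1
  L: −(0) + (3) + 2·(-1) = 1
  T: −(-2) + (0) + 2·(-2) = -2
So the dimensions are [M L T⁻²].

M: 1, L: 1, T: -2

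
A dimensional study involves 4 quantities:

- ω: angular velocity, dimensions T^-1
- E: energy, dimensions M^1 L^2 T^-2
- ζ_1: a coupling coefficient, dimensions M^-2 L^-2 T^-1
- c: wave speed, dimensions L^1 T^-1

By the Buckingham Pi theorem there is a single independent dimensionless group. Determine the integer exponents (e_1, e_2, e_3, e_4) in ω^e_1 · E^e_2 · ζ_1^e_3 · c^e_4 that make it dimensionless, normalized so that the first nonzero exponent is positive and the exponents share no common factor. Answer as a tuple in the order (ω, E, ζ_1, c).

M: e_1·(0) + e_2·(1) + e_3·(-2) + e_4·(0) = 0
L: e_1·(0) + e_2·(2) + e_3·(-2) + e_4·(1) = 0
T: e_1·(-1) + e_2·(-2) + e_3·(-1) + e_4·(-1) = 0
Solving this homogeneous linear system for the smallest-integer solution (first nonzero entry positive) gives (3, -2, -1, 2).

(3, -2, -1, 2)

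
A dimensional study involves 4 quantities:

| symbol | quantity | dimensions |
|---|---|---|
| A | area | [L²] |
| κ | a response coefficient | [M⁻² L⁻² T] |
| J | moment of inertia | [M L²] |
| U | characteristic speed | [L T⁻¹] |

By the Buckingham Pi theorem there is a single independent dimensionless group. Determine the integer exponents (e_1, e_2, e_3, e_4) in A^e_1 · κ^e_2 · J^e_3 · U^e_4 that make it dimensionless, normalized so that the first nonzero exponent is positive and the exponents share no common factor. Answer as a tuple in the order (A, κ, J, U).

(3, -2, -4, -2)

M: e_1·(0) + e_2·(-2) + e_3·(1) + e_4·(0) = 0
L: e_1·(2) + e_2·(-2) + e_3·(2) + e_4·(1) = 0
T: e_1·(0) + e_2·(1) + e_3·(0) + e_4·(-1) = 0
Solving this homogeneous linear system for the smallest-integer solution (first nonzero entry positive) gives (3, -2, -4, -2).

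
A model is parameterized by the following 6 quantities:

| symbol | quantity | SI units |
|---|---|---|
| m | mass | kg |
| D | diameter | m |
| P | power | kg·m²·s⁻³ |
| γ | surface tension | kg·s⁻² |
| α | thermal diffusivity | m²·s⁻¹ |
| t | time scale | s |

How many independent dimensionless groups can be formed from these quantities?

3

There are 6 variables and 3 base dimensions (M, L, T).
The dimension matrix has rank 3.
Independent dimensionless groups: 6 − 3 = 3.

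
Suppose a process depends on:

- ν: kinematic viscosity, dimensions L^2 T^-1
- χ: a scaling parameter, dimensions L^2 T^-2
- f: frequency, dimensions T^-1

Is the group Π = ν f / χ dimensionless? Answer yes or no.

yes

Sum the exponent of each base dimension across the product:
  L: [ν]_L − [χ]_L + [f]_L = (2) − (2) + (0) = 0
  T: [ν]_T − [χ]_T + [f]_T = (-1) − (-2) + (-1) = 0
All base exponents vanish — dimensionless.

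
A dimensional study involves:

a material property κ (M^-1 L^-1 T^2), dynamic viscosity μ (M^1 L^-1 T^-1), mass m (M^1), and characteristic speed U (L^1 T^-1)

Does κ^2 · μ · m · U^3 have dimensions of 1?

Sum the exponent of each base dimension across the product:
  M: 2·[κ]_M + [μ]_M + [m]_M + 3·[U]_M = 2·(-1) + (1) + (1) + 3·(0) = 0
  L: 2·[κ]_L + [μ]_L + [m]_L + 3·[U]_L = 2·(-1) + (-1) + (0) + 3·(1) = 0
  T: 2·[κ]_T + [μ]_T + [m]_T + 3·[U]_T = 2·(2) + (-1) + (0) + 3·(-1) = 0
All base exponents vanish — dimensionless.

yes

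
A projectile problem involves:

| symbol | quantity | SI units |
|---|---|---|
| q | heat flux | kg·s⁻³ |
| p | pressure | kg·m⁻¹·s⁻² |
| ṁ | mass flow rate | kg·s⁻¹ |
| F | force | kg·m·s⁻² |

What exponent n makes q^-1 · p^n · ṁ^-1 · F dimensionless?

Balance the M exponent: (1)·n from p, plus −(1) − (1) + (1) = -1 from the rest, must sum to zero.
n − 1 = 0, so n = 1.

1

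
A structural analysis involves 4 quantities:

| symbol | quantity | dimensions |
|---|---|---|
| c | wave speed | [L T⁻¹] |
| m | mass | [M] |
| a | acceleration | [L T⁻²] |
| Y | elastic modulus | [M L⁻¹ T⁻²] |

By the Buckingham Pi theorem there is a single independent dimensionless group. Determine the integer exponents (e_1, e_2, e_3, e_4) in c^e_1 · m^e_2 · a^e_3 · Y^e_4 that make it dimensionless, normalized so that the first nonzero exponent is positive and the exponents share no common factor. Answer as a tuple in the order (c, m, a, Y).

M: e_1·(0) + e_2·(1) + e_3·(0) + e_4·(1) = 0
L: e_1·(1) + e_2·(0) + e_3·(1) + e_4·(-1) = 0
T: e_1·(-1) + e_2·(0) + e_3·(-2) + e_4·(-2) = 0
Solving this homogeneous linear system for the smallest-integer solution (first nonzero entry positive) gives (4, -1, -3, 1).

(4, -1, -3, 1)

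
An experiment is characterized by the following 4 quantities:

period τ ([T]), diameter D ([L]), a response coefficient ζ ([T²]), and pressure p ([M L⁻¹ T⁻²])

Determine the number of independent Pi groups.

There are 4 variables and 3 base dimensions (M, L, T).
The dimension matrix has rank 3.
Independent dimensionless groups: 4 − 3 = 1.

1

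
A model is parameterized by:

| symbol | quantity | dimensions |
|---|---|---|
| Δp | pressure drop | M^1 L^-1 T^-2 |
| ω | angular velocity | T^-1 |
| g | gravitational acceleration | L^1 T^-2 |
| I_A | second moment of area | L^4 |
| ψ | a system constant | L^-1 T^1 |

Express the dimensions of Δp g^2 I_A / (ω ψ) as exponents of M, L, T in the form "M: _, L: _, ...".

M: 1, L: 6, T: -6

Collect each base-dimension exponent across the product:
  M: (1) − (0) + 2·(0) + (0) − (0) = 1
  L: (-1) − (0) + 2·(1) + (4) − (-1) = 6
  T: (-2) − (-1) + 2·(-2) + (0) − (1) = -6
So the dimensions are [M L⁶ T⁻⁶].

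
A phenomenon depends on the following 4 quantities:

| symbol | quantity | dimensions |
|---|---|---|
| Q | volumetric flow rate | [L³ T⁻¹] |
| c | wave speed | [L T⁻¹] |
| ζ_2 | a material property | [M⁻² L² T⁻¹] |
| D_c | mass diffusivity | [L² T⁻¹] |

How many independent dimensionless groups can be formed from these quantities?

1

There are 4 variables and 3 base dimensions (M, L, T).
The dimension matrix has rank 3.
Independent dimensionless groups: 4 − 3 = 1.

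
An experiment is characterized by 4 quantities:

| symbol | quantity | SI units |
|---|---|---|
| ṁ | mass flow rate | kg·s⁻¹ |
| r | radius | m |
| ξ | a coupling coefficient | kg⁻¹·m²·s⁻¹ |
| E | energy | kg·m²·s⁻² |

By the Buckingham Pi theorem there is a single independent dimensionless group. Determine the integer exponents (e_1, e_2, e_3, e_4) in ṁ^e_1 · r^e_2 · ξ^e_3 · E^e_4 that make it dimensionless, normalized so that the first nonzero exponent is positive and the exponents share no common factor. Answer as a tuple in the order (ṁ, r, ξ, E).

(3, 2, 1, -2)

M: e_1·(1) + e_2·(0) + e_3·(-1) + e_4·(1) = 0
L: e_1·(0) + e_2·(1) + e_3·(2) + e_4·(2) = 0
T: e_1·(-1) + e_2·(0) + e_3·(-1) + e_4·(-2) = 0
Solving this homogeneous linear system for the smallest-integer solution (first nonzero entry positive) gives (3, 2, 1, -2).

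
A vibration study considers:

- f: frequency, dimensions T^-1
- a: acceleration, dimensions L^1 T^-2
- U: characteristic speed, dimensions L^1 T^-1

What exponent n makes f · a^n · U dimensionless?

-1

Balance the L exponent: (1)·n from a, plus (0) + (1) = 1 from the rest, must sum to zero.
n + 1 = 0, so n = -1.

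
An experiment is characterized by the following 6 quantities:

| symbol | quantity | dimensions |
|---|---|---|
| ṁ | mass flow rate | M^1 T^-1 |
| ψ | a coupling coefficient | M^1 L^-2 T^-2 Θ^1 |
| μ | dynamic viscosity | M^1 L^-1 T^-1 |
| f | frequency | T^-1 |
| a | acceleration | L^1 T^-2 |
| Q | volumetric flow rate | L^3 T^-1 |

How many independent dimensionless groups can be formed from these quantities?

2

There are 6 variables and 4 base dimensions (M, L, T, Θ).
The dimension matrix has rank 4.
Independent dimensionless groups: 6 − 4 = 2.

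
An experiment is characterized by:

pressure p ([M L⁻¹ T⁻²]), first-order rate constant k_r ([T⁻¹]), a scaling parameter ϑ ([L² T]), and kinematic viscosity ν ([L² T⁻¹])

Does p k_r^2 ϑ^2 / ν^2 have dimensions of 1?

no

Sum the exponent of each base dimension across the product:
  M: [p]_M + 2·[k_r]_M + 2·[ϑ]_M − 2·[ν]_M = (1) + 2·(0) + 2·(0) − 2·(0) = 1
  L: [p]_L + 2·[k_r]_L + 2·[ϑ]_L − 2·[ν]_L = (-1) + 2·(0) + 2·(2) − 2·(2) = -1
  T: [p]_T + 2·[k_r]_T + 2·[ϑ]_T − 2·[ν]_T = (-2) + 2·(-1) + 2·(1) − 2·(-1) = 0
Net dimensions [M L⁻¹] ≠ [1] — not dimensionless.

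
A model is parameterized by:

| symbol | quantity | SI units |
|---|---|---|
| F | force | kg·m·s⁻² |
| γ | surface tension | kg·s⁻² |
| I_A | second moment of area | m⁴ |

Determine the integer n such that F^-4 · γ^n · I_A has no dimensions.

4

Balance the M exponent: (1)·n from γ, plus −4·(1) + (0) = -4 from the rest, must sum to zero.
n − 4 = 0, so n = 4.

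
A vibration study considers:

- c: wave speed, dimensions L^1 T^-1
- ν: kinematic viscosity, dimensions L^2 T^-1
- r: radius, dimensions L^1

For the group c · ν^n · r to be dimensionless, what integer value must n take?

Balance the L exponent: (2)·n from ν, plus (1) + (1) = 2 from the rest, must sum to zero.
2n + 2 = 0, so n = -1.

-1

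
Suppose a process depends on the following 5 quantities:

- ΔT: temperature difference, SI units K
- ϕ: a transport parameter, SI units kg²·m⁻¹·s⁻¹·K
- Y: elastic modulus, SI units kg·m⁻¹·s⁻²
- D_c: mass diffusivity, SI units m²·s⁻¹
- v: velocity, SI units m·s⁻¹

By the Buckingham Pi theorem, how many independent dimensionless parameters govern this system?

There are 5 variables and 4 base dimensions (M, L, T, Θ).
The dimension matrix has rank 4.
Independent dimensionless groups: 5 − 4 = 1.

1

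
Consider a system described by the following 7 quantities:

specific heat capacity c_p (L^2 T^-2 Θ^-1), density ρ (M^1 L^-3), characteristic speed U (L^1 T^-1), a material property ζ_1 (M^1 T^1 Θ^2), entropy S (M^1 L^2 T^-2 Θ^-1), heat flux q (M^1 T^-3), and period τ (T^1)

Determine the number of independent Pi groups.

3

There are 7 variables and 4 base dimensions (M, L, T, Θ).
The dimension matrix has rank 4.
Independent dimensionless groups: 7 − 4 = 3.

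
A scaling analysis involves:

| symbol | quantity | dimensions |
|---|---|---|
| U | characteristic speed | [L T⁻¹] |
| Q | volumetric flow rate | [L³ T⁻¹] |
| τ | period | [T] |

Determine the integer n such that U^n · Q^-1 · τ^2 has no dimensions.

Balance the L exponent: (1)·n from U, plus −(3) + 2·(0) = -3 from the rest, must sum to zero.
n − 3 = 0, so n = 3.

3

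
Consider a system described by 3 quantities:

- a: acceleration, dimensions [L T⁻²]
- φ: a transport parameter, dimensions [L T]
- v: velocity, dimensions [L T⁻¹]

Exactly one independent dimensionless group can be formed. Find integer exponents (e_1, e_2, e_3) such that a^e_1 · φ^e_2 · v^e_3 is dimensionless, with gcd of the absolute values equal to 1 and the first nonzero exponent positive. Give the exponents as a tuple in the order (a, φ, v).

L: e_1·(1) + e_2·(1) + e_3·(1) = 0
T: e_1·(-2) + e_2·(1) + e_3·(-1) = 0
Solving this homogeneous linear system for the smallest-integer solution (first nonzero entry positive) gives (2, 1, -3).

(2, 1, -3)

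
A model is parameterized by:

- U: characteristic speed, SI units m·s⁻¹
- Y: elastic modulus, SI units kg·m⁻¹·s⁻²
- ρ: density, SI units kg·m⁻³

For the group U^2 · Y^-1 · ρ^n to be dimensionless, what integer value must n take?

1

Balance the M exponent: (1)·n from ρ, plus 2·(0) − (1) = -1 from the rest, must sum to zero.
n − 1 = 0, so n = 1.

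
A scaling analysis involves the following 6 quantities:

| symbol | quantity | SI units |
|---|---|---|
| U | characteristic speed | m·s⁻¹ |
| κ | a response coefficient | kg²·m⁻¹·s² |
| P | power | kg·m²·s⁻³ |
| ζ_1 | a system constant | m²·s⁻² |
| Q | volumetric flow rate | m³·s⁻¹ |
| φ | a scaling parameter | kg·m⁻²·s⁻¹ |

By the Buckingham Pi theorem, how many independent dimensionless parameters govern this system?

3

There are 6 variables and 3 base dimensions (M, L, T).
The dimension matrix has rank 3.
Independent dimensionless groups: 6 − 3 = 3.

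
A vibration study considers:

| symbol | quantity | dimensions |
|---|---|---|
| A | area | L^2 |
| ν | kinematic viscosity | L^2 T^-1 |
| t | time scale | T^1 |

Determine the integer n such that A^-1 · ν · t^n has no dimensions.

Balance the T exponent: (1)·n from t, plus −(0) + (-1) = -1 from the rest, must sum to zero.
n − 1 = 0, so n = 1.

1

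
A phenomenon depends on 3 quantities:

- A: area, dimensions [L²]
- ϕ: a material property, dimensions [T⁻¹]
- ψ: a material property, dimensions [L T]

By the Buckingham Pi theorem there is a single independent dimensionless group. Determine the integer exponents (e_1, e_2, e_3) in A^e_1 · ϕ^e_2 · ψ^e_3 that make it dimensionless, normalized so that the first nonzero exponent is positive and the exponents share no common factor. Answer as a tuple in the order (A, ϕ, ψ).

(1, -2, -2)

L: e_1·(2) + e_2·(0) + e_3·(1) = 0
T: e_1·(0) + e_2·(-1) + e_3·(1) = 0
Solving this homogeneous linear system for the smallest-integer solution (first nonzero entry positive) gives (1, -2, -2).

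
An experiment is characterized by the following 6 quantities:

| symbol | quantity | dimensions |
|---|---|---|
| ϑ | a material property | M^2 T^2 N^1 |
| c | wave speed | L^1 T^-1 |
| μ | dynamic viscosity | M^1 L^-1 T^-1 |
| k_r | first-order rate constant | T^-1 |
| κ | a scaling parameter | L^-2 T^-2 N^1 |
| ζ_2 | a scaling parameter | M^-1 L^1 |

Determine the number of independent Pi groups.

There are 6 variables and 4 base dimensions (M, L, T, N).
The dimension matrix has rank 4.
Independent dimensionless groups: 6 − 4 = 2.

2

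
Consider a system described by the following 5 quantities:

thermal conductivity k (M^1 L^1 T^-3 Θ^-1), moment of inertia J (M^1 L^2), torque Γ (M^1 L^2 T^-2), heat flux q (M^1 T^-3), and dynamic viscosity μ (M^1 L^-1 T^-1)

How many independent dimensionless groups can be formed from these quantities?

1

There are 5 variables and 4 base dimensions (M, L, T, Θ).
The dimension matrix has rank 4.
Independent dimensionless groups: 5 − 4 = 1.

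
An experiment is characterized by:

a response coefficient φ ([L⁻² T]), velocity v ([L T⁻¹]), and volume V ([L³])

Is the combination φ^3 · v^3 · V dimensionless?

Sum the exponent of each base dimension across the product:
  L: 3·[φ]_L + 3·[v]_L + [V]_L = 3·(-2) + 3·(1) + (3) = 0
  T: 3·[φ]_T + 3·[v]_T + [V]_T = 3·(1) + 3·(-1) + (0) = 0
All base exponents vanish — dimensionless.

yes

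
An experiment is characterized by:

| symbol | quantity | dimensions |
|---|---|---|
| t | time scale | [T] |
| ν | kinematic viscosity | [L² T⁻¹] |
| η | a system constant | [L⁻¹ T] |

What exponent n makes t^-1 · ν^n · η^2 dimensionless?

Balance the L exponent: (2)·n from ν, plus −(0) + 2·(-1) = -2 from the rest, must sum to zero.
2n − 2 = 0, so n = 1.

1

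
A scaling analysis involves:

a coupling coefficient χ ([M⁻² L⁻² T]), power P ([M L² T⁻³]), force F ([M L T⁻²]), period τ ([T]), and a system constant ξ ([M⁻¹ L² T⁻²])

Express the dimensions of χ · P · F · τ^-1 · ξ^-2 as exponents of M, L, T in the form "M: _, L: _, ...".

Collect each base-dimension exponent across the product:
  M: (-2) + (1) + (1) − (0) − 2·(-1) = 2
  L: (-2) + (2) + (1) − (0) − 2·(2) = -3
  T: (1) + (-3) + (-2) − (1) − 2·(-2) = -1
So the dimensions are [M² L⁻³ T⁻¹].

M: 2, L: -3, T: -1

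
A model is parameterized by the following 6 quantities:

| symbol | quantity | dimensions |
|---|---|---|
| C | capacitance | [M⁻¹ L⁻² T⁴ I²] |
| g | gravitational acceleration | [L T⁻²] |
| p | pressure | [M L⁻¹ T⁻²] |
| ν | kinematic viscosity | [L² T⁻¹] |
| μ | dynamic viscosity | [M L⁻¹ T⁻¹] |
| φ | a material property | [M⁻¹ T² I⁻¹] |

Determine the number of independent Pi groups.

There are 6 variables and 4 base dimensions (M, L, T, I).
The dimension matrix has rank 4.
Independent dimensionless groups: 6 − 4 = 2.

2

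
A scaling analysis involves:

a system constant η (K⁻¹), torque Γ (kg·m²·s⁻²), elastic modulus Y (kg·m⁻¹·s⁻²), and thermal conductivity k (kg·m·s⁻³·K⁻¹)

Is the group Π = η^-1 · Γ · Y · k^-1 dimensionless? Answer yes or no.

no

Sum the exponent of each base dimension across the product:
  M: −[η]_M + [Γ]_M + [Y]_M − [k]_M = −(0) + (1) + (1) − (1) = 1
  L: −[η]_L + [Γ]_L + [Y]_L − [k]_L = −(0) + (2) + (-1) − (1) = 0
  T: −[η]_T + [Γ]_T + [Y]_T − [k]_T = −(0) + (-2) + (-2) − (-3) = -1
  Θ: −[η]_Θ + [Γ]_Θ + [Y]_Θ − [k]_Θ = −(-1) + (0) + (0) − (-1) = 2
Net dimensions [M T⁻¹ Θ²] ≠ [1] — not dimensionless.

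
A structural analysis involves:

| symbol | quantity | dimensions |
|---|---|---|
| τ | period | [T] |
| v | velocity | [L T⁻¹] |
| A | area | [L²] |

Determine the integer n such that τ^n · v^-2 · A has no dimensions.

Balance the T exponent: (1)·n from τ, plus −2·(-1) + (0) = 2 from the rest, must sum to zero.
n + 2 = 0, so n = -2.

-2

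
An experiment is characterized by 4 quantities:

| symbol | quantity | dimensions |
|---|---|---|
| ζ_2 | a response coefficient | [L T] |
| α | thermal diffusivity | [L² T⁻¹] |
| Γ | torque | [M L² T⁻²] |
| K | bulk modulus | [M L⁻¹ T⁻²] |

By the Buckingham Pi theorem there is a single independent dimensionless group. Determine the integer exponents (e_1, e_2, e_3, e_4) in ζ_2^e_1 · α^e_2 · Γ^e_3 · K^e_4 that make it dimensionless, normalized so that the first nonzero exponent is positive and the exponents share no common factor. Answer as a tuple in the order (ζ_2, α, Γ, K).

(1, 1, -1, 1)

M: e_1·(0) + e_2·(0) + e_3·(1) + e_4·(1) = 0
L: e_1·(1) + e_2·(2) + e_3·(2) + e_4·(-1) = 0
T: e_1·(1) + e_2·(-1) + e_3·(-2) + e_4·(-2) = 0
Solving this homogeneous linear system for the smallest-integer solution (first nonzero entry positive) gives (1, 1, -1, 1).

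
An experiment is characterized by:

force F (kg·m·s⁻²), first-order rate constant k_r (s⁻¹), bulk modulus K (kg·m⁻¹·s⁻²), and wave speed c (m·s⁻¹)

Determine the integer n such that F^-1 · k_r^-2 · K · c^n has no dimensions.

Balance the L exponent: (1)·n from c, plus −(1) − 2·(0) + (-1) = -2 from the rest, must sum to zero.
n − 2 = 0, so n = 2.

2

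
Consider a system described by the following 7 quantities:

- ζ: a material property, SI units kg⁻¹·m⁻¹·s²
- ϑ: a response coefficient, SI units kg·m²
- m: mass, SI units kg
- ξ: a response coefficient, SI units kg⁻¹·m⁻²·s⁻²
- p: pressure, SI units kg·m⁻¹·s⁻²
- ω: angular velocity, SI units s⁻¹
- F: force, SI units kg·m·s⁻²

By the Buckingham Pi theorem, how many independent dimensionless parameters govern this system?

There are 7 variables and 3 base dimensions (M, L, T).
The dimension matrix has rank 3.
Independent dimensionless groups: 7 − 3 = 4.

4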